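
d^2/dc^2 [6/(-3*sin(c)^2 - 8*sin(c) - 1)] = 12*(18*sin(c)^4 + 36*sin(c)^3 - sin(c)^2 - 76*sin(c) - 61)/(3*sin(c)^2 + 8*sin(c) + 1)^3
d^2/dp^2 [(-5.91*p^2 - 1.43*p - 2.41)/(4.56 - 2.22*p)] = (298.487592 - 1.4210854715202e-14*p^2)/(10.941048*p^3 - 67.420512*p^2 + 138.485376*p - 94.818816)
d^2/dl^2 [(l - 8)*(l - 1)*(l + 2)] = 6*l - 14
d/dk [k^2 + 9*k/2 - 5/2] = 2*k + 9/2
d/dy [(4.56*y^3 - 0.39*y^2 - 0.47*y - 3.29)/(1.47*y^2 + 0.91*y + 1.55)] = (6.7032*y^4 + 8.2992*y^3 + 21.54*y^2 + 8.4636*y + 2.2654)/(2.1609*y^4 + 2.6754*y^3 + 5.3851*y^2 + 2.821*y + 2.4025)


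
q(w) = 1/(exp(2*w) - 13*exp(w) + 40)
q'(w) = (-2*exp(2*w) + 13*exp(w))/(exp(2*w) - 13*exp(w) + 40)^2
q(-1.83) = 0.03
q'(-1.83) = 0.00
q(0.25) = 0.04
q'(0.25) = 0.02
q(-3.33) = 0.03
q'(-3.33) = 0.00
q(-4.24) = 0.03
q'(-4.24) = 0.00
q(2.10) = 1.90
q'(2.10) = -98.31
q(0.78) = 0.06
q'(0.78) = 0.07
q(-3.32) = 0.03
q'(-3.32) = 0.00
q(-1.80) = 0.03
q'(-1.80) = 0.00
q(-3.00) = 0.03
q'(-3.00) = 0.00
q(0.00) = 0.04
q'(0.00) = 0.01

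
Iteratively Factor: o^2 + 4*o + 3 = (o + 1)*(o + 3)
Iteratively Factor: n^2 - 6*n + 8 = (n - 4)*(n - 2)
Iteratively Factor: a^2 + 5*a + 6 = (a + 2)*(a + 3)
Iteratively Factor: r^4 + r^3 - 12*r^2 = (r)*(r^3 + r^2 - 12*r) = r^2*(r^2 + r - 12) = r^2*(r - 3)*(r + 4)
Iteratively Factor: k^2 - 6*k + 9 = (k - 3)*(k - 3)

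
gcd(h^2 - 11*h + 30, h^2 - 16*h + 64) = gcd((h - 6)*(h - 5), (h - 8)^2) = 1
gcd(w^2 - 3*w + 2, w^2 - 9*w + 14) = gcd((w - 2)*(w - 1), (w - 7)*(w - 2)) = w - 2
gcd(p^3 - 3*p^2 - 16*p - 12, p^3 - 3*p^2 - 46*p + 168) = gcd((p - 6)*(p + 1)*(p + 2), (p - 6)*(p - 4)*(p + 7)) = p - 6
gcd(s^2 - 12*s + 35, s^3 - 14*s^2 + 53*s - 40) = s - 5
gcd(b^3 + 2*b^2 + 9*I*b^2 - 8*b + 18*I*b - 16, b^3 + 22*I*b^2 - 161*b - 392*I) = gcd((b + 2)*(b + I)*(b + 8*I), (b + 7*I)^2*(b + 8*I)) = b + 8*I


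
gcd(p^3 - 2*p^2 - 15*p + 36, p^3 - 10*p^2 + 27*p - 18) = p - 3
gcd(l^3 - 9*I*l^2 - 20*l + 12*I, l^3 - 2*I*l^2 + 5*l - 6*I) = l - I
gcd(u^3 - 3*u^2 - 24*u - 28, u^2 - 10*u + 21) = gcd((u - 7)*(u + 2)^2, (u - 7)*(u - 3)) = u - 7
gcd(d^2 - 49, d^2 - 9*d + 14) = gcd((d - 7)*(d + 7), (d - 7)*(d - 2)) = d - 7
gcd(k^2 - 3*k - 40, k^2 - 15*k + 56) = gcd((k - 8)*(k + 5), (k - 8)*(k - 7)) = k - 8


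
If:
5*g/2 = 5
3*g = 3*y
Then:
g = 2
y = 2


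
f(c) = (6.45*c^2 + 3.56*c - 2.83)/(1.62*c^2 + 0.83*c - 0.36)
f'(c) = (-3.24*c - 0.83)*(6.45*c^2 + 3.56*c - 2.83)/(1.62*c^2 + 0.83*c - 0.36)^2 + (12.9*c + 3.56)/(1.62*c^2 + 0.83*c - 0.36) = (-0.413700000000002*c^2 + 4.5252*c + 1.0673)/(2.6244*c^4 + 2.6892*c^3 - 0.4775*c^2 - 0.5976*c + 0.1296)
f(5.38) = 3.98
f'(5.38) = 0.01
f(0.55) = 1.84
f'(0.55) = 9.97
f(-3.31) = 3.83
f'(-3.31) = -0.09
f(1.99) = 3.87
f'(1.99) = 0.14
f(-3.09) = 3.81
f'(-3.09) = -0.11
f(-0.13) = 7.23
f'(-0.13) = 2.43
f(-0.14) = 7.20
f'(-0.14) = 2.15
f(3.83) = 3.97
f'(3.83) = 0.02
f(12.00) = 3.99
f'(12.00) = -0.00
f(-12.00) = 3.96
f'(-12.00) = -0.00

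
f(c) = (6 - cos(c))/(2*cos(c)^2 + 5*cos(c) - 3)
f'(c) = (6 - cos(c))*(4*sin(c)*cos(c) + 5*sin(c))/(2*cos(c)^2 + 5*cos(c) - 3)^2 + sin(c)/(2*cos(c)^2 + 5*cos(c) - 3) = (24*cos(c) - cos(2*c) + 26)*sin(c)/(5*cos(c) + cos(2*c) - 2)^2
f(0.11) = 1.27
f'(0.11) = 0.34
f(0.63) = 2.21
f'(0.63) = 4.83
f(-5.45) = 4.20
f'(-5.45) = 19.47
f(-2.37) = -1.21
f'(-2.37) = -0.20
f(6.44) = 1.29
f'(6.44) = 0.50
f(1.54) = -2.10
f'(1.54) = 3.43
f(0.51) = 1.78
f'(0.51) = 2.72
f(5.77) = 1.78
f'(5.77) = -2.76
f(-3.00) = -1.17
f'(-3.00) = -0.00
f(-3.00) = -1.17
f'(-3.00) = -0.00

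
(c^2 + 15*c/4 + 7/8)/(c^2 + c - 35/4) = (4*c + 1)/(2*(2*c - 5))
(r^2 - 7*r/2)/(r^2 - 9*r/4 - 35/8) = 4*r/(4*r + 5)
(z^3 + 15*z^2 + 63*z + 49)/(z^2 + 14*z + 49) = z + 1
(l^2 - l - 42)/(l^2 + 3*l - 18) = (l - 7)/(l - 3)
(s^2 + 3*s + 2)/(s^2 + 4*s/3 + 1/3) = 3*(s + 2)/(3*s + 1)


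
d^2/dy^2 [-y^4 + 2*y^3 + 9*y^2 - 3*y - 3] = -12*y^2 + 12*y + 18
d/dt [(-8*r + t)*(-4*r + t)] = -12*r + 2*t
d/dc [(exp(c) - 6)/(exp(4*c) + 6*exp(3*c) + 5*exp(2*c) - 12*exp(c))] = (-3*exp(4*c) + 12*exp(3*c) + 103*exp(2*c) + 60*exp(c) - 72)*exp(-c)/(exp(6*c) + 12*exp(5*c) + 46*exp(4*c) + 36*exp(3*c) - 119*exp(2*c) - 120*exp(c) + 144)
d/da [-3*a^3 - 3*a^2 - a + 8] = -9*a^2 - 6*a - 1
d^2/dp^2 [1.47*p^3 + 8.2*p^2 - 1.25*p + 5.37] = 8.82*p + 16.4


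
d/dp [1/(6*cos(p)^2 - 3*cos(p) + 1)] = 3*(4*cos(p) - 1)*sin(p)/(6*cos(p)^2 - 3*cos(p) + 1)^2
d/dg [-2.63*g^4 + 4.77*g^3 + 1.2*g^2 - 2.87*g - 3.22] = -10.52*g^3 + 14.31*g^2 + 2.4*g - 2.87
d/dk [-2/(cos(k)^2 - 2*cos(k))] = 4*(sin(k)/cos(k)^2 - tan(k))/(cos(k) - 2)^2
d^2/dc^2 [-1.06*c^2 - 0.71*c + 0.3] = -2.12000000000000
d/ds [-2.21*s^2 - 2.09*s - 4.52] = -4.42*s - 2.09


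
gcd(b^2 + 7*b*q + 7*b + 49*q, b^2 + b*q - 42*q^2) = b + 7*q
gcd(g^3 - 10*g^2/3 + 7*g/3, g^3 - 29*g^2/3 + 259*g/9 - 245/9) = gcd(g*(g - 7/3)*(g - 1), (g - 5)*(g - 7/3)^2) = g - 7/3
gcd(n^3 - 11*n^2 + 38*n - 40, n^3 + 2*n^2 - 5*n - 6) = n - 2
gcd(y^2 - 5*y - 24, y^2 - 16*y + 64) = y - 8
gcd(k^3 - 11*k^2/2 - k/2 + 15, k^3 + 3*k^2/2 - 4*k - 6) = k^2 - k/2 - 3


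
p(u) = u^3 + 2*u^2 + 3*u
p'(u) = 3*u^2 + 4*u + 3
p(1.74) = 16.54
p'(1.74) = 19.04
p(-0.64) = -1.36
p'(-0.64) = 1.67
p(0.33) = 1.24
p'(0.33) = 4.65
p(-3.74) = -35.56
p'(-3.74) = 30.00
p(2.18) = 26.41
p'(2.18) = 25.98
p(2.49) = 35.31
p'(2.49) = 31.56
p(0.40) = 1.58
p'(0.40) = 5.08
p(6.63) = 399.24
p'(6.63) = 161.39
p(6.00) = 306.00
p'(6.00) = 135.00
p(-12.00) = -1476.00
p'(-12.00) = 387.00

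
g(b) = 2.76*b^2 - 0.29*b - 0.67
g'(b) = 5.52*b - 0.29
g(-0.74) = 1.06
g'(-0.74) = -4.37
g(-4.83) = 65.12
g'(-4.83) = -26.95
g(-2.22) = 13.58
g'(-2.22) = -12.54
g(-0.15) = -0.56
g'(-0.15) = -1.12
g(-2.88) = 23.06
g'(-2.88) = -16.19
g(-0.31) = -0.31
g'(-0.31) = -2.00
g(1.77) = 7.46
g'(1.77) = 9.48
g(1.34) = 3.90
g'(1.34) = 7.11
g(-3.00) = 25.04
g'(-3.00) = -16.85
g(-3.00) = 25.04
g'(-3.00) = -16.85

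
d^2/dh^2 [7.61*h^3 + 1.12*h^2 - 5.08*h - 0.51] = 45.66*h + 2.24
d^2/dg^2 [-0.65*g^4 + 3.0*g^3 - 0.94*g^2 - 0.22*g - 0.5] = -7.8*g^2 + 18.0*g - 1.88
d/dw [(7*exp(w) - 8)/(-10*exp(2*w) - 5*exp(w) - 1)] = (70*exp(2*w) - 160*exp(w) - 47)*exp(w)/(100*exp(4*w) + 100*exp(3*w) + 45*exp(2*w) + 10*exp(w) + 1)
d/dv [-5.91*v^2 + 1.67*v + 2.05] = 1.67 - 11.82*v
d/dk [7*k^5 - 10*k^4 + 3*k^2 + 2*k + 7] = 35*k^4 - 40*k^3 + 6*k + 2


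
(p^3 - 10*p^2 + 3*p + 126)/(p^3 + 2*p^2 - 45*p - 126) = (p - 6)/(p + 6)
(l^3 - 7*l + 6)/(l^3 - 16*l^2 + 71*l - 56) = (l^2 + l - 6)/(l^2 - 15*l + 56)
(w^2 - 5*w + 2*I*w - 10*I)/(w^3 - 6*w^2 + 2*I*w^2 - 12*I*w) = (w - 5)/(w*(w - 6))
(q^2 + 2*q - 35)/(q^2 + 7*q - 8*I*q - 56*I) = (q - 5)/(q - 8*I)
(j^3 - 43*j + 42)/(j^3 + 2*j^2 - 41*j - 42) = (j - 1)/(j + 1)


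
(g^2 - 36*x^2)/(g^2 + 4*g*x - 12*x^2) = (-g + 6*x)/(-g + 2*x)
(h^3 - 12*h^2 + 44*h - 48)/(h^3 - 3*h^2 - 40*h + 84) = (h^2 - 10*h + 24)/(h^2 - h - 42)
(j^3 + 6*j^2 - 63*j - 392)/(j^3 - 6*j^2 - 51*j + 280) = (j + 7)/(j - 5)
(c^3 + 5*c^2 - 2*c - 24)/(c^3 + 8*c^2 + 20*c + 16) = (c^2 + c - 6)/(c^2 + 4*c + 4)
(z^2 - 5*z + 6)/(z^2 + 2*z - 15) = (z - 2)/(z + 5)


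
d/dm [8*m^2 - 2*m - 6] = 16*m - 2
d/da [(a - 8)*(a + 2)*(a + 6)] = 3*a^2 - 52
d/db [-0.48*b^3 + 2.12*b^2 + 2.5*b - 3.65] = -1.44*b^2 + 4.24*b + 2.5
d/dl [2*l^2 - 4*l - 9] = 4*l - 4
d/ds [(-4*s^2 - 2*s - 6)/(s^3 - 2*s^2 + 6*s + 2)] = 2*(2*s^4 + 2*s^3 - 5*s^2 - 20*s + 16)/(s^6 - 4*s^5 + 16*s^4 - 20*s^3 + 28*s^2 + 24*s + 4)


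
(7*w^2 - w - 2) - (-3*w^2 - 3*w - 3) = 10*w^2 + 2*w + 1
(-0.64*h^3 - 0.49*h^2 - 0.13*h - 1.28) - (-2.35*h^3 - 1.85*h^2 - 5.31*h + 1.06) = 1.71*h^3 + 1.36*h^2 + 5.18*h - 2.34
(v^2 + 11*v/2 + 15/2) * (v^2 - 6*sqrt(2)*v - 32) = v^4 - 6*sqrt(2)*v^3 + 11*v^3/2 - 33*sqrt(2)*v^2 - 49*v^2/2 - 176*v - 45*sqrt(2)*v - 240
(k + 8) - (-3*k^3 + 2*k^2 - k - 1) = 3*k^3 - 2*k^2 + 2*k + 9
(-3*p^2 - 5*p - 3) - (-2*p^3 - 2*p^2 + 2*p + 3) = 2*p^3 - p^2 - 7*p - 6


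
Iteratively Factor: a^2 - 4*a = (a - 4)*(a)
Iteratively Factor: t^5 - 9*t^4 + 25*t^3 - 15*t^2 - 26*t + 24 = (t - 3)*(t^4 - 6*t^3 + 7*t^2 + 6*t - 8) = (t - 3)*(t - 2)*(t^3 - 4*t^2 - t + 4) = (t - 3)*(t - 2)*(t - 1)*(t^2 - 3*t - 4) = (t - 4)*(t - 3)*(t - 2)*(t - 1)*(t + 1)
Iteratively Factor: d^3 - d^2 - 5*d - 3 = (d + 1)*(d^2 - 2*d - 3) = (d + 1)^2*(d - 3)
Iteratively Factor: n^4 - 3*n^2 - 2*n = (n)*(n^3 - 3*n - 2) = n*(n + 1)*(n^2 - n - 2) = n*(n - 2)*(n + 1)*(n + 1)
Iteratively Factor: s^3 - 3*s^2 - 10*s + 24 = (s - 4)*(s^2 + s - 6) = (s - 4)*(s + 3)*(s - 2)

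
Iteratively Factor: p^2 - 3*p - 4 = (p - 4)*(p + 1)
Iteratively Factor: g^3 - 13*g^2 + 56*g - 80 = (g - 4)*(g^2 - 9*g + 20) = (g - 4)^2*(g - 5)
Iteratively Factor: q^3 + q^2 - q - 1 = (q - 1)*(q^2 + 2*q + 1) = (q - 1)*(q + 1)*(q + 1)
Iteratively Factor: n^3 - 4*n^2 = (n)*(n^2 - 4*n) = n^2*(n - 4)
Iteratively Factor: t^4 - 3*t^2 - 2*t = (t + 1)*(t^3 - t^2 - 2*t) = (t + 1)^2*(t^2 - 2*t) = t*(t + 1)^2*(t - 2)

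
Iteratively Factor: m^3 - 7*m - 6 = (m + 1)*(m^2 - m - 6) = (m + 1)*(m + 2)*(m - 3)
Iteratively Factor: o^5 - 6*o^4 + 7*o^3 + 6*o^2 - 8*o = (o - 2)*(o^4 - 4*o^3 - o^2 + 4*o) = (o - 4)*(o - 2)*(o^3 - o) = (o - 4)*(o - 2)*(o - 1)*(o^2 + o) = o*(o - 4)*(o - 2)*(o - 1)*(o + 1)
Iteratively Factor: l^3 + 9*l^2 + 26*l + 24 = (l + 2)*(l^2 + 7*l + 12) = (l + 2)*(l + 4)*(l + 3)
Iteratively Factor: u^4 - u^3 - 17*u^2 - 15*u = (u + 3)*(u^3 - 4*u^2 - 5*u) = (u - 5)*(u + 3)*(u^2 + u) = (u - 5)*(u + 1)*(u + 3)*(u)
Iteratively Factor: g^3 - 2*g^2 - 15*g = (g - 5)*(g^2 + 3*g) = (g - 5)*(g + 3)*(g)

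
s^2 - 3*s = s*(s - 3)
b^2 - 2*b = b*(b - 2)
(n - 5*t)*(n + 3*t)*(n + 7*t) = n^3 + 5*n^2*t - 29*n*t^2 - 105*t^3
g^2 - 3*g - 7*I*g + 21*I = (g - 3)*(g - 7*I)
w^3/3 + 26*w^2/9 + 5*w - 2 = (w/3 + 1)*(w - 1/3)*(w + 6)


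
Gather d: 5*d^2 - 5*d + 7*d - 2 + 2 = 5*d^2 + 2*d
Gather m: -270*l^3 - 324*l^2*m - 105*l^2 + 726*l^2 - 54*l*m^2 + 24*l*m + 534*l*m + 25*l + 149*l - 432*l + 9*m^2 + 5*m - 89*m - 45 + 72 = -270*l^3 + 621*l^2 - 258*l + m^2*(9 - 54*l) + m*(-324*l^2 + 558*l - 84) + 27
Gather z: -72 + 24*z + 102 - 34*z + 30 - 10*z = 60 - 20*z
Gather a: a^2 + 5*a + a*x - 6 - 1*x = a^2 + a*(x + 5) - x - 6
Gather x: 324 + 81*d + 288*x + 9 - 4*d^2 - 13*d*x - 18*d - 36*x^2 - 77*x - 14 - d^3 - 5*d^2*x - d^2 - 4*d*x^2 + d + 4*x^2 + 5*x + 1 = -d^3 - 5*d^2 + 64*d + x^2*(-4*d - 32) + x*(-5*d^2 - 13*d + 216) + 320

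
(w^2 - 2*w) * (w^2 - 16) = w^4 - 2*w^3 - 16*w^2 + 32*w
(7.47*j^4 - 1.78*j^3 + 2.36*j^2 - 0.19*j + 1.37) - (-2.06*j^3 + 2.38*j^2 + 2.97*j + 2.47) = 7.47*j^4 + 0.28*j^3 - 0.02*j^2 - 3.16*j - 1.1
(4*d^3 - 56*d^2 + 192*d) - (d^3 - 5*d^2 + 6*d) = 3*d^3 - 51*d^2 + 186*d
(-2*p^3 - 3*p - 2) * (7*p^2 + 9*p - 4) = -14*p^5 - 18*p^4 - 13*p^3 - 41*p^2 - 6*p + 8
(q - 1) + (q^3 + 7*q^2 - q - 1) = q^3 + 7*q^2 - 2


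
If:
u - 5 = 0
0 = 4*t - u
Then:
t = 5/4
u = 5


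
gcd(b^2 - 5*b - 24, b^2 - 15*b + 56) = b - 8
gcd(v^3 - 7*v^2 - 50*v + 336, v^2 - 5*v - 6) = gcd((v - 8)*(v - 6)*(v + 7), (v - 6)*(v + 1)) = v - 6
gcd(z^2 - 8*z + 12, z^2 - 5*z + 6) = z - 2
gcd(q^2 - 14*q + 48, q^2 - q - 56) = q - 8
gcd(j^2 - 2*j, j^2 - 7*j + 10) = j - 2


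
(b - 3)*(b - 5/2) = b^2 - 11*b/2 + 15/2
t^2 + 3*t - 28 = (t - 4)*(t + 7)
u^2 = u^2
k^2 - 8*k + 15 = (k - 5)*(k - 3)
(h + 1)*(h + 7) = h^2 + 8*h + 7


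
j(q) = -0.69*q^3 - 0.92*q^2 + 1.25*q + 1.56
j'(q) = -2.07*q^2 - 1.84*q + 1.25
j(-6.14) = 118.92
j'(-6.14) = -65.49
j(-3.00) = 8.16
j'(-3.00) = -11.86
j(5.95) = -168.92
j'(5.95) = -82.98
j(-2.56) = 3.91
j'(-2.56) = -7.61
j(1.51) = -1.03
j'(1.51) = -6.25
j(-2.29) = 2.16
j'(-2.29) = -5.39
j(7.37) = -315.42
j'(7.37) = -124.75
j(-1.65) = 0.09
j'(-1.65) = -1.35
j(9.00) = -564.72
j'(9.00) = -182.98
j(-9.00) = 418.80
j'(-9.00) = -149.86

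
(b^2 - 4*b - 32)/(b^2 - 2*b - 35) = (-b^2 + 4*b + 32)/(-b^2 + 2*b + 35)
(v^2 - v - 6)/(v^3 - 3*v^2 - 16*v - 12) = (v - 3)/(v^2 - 5*v - 6)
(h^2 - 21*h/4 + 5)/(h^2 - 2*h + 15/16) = 4*(h - 4)/(4*h - 3)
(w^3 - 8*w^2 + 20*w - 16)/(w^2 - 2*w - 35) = (-w^3 + 8*w^2 - 20*w + 16)/(-w^2 + 2*w + 35)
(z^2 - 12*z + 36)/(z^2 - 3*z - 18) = (z - 6)/(z + 3)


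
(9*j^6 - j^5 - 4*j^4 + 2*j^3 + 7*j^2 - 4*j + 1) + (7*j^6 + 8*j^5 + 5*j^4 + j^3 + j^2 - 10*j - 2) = 16*j^6 + 7*j^5 + j^4 + 3*j^3 + 8*j^2 - 14*j - 1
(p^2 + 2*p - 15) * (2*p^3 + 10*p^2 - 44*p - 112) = 2*p^5 + 14*p^4 - 54*p^3 - 350*p^2 + 436*p + 1680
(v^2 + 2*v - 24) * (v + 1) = v^3 + 3*v^2 - 22*v - 24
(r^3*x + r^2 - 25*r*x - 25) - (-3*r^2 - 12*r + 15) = r^3*x + 4*r^2 - 25*r*x + 12*r - 40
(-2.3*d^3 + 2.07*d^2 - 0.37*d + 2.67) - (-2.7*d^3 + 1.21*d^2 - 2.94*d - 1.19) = 0.4*d^3 + 0.86*d^2 + 2.57*d + 3.86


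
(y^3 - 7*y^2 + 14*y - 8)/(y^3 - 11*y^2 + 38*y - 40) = (y - 1)/(y - 5)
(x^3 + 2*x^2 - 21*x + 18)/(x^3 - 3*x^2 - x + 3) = (x + 6)/(x + 1)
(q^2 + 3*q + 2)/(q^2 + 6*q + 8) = (q + 1)/(q + 4)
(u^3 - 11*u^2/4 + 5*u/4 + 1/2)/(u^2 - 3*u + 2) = u + 1/4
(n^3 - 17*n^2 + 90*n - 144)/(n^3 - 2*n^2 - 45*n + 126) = (n - 8)/(n + 7)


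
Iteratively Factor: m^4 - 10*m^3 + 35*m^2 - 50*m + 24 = (m - 2)*(m^3 - 8*m^2 + 19*m - 12) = (m - 4)*(m - 2)*(m^2 - 4*m + 3) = (m - 4)*(m - 2)*(m - 1)*(m - 3)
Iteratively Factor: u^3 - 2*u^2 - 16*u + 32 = (u - 4)*(u^2 + 2*u - 8) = (u - 4)*(u - 2)*(u + 4)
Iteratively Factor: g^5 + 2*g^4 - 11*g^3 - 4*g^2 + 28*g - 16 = (g - 1)*(g^4 + 3*g^3 - 8*g^2 - 12*g + 16) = (g - 1)^2*(g^3 + 4*g^2 - 4*g - 16) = (g - 1)^2*(g + 4)*(g^2 - 4) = (g - 1)^2*(g + 2)*(g + 4)*(g - 2)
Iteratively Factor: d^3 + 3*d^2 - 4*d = (d + 4)*(d^2 - d) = d*(d + 4)*(d - 1)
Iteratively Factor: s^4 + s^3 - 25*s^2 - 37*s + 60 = (s - 1)*(s^3 + 2*s^2 - 23*s - 60) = (s - 1)*(s + 4)*(s^2 - 2*s - 15) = (s - 1)*(s + 3)*(s + 4)*(s - 5)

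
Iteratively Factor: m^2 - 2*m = (m)*(m - 2)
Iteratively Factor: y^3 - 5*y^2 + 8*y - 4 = (y - 2)*(y^2 - 3*y + 2) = (y - 2)^2*(y - 1)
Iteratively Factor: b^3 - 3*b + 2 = (b - 1)*(b^2 + b - 2) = (b - 1)*(b + 2)*(b - 1)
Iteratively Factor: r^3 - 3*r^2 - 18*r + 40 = (r - 2)*(r^2 - r - 20) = (r - 2)*(r + 4)*(r - 5)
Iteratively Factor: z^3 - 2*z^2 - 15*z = (z - 5)*(z^2 + 3*z) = z*(z - 5)*(z + 3)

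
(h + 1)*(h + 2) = h^2 + 3*h + 2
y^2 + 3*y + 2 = (y + 1)*(y + 2)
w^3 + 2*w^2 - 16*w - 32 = (w - 4)*(w + 2)*(w + 4)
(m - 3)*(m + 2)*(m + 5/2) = m^3 + 3*m^2/2 - 17*m/2 - 15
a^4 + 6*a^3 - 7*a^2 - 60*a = a*(a - 3)*(a + 4)*(a + 5)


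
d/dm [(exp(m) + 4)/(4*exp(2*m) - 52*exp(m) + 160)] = (-(exp(m) + 4)*(2*exp(m) - 13) + exp(2*m) - 13*exp(m) + 40)*exp(m)/(4*(exp(2*m) - 13*exp(m) + 40)^2)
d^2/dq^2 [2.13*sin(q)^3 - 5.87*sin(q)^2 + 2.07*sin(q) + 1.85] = -3.6675*sin(q) + 4.7925*sin(3*q) - 11.74*cos(2*q)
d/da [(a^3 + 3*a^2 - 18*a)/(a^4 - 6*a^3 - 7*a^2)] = (-a^4 - 6*a^3 + 65*a^2 - 216*a - 126)/(a^2*(a^4 - 12*a^3 + 22*a^2 + 84*a + 49))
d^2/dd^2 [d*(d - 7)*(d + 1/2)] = 6*d - 13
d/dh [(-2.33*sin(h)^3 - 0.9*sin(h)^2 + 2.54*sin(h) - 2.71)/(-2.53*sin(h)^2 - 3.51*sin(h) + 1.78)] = (5.8949*sin(h)^4 + 16.3566*sin(h)^3 - 2.857*sin(h)^2 - 16.9166*sin(h) - 4.9909)*cos(h)/(6.4009*sin(h)^4 + 17.7606*sin(h)^3 + 3.3133*sin(h)^2 - 12.4956*sin(h) + 3.1684)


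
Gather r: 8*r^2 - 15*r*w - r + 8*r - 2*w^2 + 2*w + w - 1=8*r^2 + r*(7 - 15*w) - 2*w^2 + 3*w - 1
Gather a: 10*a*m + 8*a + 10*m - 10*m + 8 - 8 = a*(10*m + 8)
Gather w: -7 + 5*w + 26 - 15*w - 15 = 4 - 10*w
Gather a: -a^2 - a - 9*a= -a^2 - 10*a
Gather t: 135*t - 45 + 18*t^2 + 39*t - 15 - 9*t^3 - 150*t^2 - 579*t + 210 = -9*t^3 - 132*t^2 - 405*t + 150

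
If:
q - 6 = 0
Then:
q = 6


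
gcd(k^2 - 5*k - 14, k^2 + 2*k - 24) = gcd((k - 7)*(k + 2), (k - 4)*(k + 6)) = 1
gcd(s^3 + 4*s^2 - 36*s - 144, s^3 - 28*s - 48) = s^2 - 2*s - 24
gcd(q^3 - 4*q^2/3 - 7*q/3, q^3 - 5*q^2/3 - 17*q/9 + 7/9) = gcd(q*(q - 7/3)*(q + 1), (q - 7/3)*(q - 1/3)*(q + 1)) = q^2 - 4*q/3 - 7/3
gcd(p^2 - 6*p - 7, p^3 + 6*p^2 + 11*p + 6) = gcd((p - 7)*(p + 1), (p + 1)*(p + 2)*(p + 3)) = p + 1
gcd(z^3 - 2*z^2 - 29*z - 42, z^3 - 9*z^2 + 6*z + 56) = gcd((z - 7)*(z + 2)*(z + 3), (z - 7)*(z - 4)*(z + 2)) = z^2 - 5*z - 14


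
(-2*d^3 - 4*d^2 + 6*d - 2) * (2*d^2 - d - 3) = -4*d^5 - 6*d^4 + 22*d^3 + 2*d^2 - 16*d + 6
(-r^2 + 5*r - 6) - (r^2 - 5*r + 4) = -2*r^2 + 10*r - 10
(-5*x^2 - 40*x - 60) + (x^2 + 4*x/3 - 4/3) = -4*x^2 - 116*x/3 - 184/3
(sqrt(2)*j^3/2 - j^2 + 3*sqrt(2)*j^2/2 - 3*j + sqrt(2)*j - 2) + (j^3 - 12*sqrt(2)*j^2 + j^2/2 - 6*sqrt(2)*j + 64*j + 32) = sqrt(2)*j^3/2 + j^3 - 21*sqrt(2)*j^2/2 - j^2/2 - 5*sqrt(2)*j + 61*j + 30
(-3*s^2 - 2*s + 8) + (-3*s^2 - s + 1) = -6*s^2 - 3*s + 9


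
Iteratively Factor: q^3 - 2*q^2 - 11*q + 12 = (q - 1)*(q^2 - q - 12) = (q - 4)*(q - 1)*(q + 3)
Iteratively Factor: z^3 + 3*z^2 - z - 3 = (z + 1)*(z^2 + 2*z - 3) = (z + 1)*(z + 3)*(z - 1)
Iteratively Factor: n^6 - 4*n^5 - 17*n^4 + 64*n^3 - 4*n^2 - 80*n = (n - 5)*(n^5 + n^4 - 12*n^3 + 4*n^2 + 16*n) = (n - 5)*(n - 2)*(n^4 + 3*n^3 - 6*n^2 - 8*n) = n*(n - 5)*(n - 2)*(n^3 + 3*n^2 - 6*n - 8) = n*(n - 5)*(n - 2)^2*(n^2 + 5*n + 4) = n*(n - 5)*(n - 2)^2*(n + 4)*(n + 1)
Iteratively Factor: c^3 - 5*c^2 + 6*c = (c)*(c^2 - 5*c + 6) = c*(c - 3)*(c - 2)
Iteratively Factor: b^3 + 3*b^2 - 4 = (b + 2)*(b^2 + b - 2) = (b + 2)^2*(b - 1)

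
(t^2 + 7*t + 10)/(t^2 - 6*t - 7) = (t^2 + 7*t + 10)/(t^2 - 6*t - 7)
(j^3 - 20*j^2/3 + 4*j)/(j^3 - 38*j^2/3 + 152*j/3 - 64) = j*(3*j - 2)/(3*j^2 - 20*j + 32)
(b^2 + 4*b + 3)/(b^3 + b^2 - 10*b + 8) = (b^2 + 4*b + 3)/(b^3 + b^2 - 10*b + 8)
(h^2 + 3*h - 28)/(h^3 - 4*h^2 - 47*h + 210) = (h - 4)/(h^2 - 11*h + 30)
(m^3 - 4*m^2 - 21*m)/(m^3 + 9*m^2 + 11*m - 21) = m*(m - 7)/(m^2 + 6*m - 7)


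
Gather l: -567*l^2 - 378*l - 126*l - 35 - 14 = -567*l^2 - 504*l - 49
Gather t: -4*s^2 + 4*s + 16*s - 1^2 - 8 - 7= -4*s^2 + 20*s - 16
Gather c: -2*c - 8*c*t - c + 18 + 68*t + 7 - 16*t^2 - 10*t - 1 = c*(-8*t - 3) - 16*t^2 + 58*t + 24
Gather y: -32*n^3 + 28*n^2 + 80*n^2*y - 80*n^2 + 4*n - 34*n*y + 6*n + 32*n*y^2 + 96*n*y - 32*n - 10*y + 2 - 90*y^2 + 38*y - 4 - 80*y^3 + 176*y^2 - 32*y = -32*n^3 - 52*n^2 - 22*n - 80*y^3 + y^2*(32*n + 86) + y*(80*n^2 + 62*n - 4) - 2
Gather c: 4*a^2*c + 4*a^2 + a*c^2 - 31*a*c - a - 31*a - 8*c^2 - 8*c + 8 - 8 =4*a^2 - 32*a + c^2*(a - 8) + c*(4*a^2 - 31*a - 8)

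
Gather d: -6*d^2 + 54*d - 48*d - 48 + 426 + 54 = -6*d^2 + 6*d + 432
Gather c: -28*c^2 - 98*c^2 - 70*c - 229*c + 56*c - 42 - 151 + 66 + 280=-126*c^2 - 243*c + 153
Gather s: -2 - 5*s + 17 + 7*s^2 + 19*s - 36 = 7*s^2 + 14*s - 21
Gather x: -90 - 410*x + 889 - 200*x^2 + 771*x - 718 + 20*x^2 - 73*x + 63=-180*x^2 + 288*x + 144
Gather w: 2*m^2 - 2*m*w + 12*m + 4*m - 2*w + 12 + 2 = 2*m^2 + 16*m + w*(-2*m - 2) + 14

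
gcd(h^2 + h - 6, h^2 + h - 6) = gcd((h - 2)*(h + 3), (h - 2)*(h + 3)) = h^2 + h - 6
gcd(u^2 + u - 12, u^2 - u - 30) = 1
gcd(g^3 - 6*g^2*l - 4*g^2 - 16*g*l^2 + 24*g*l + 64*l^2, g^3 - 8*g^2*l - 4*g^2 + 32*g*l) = g^2 - 8*g*l - 4*g + 32*l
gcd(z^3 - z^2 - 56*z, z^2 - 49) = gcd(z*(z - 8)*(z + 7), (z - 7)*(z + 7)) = z + 7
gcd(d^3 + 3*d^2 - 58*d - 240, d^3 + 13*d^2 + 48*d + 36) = d + 6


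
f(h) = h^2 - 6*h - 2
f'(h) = 2*h - 6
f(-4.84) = 50.47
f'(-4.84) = -15.68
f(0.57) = -5.10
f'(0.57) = -4.86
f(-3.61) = 32.69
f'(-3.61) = -13.22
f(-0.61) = 2.03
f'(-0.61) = -7.22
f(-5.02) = 53.32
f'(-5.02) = -16.04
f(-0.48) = 1.11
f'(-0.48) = -6.96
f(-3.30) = 28.69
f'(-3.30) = -12.60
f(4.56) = -8.57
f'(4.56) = 3.12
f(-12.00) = 214.00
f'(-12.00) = -30.00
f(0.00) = -2.00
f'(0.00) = -6.00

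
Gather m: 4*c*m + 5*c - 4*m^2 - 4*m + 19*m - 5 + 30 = 5*c - 4*m^2 + m*(4*c + 15) + 25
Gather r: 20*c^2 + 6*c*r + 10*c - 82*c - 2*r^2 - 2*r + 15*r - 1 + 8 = 20*c^2 - 72*c - 2*r^2 + r*(6*c + 13) + 7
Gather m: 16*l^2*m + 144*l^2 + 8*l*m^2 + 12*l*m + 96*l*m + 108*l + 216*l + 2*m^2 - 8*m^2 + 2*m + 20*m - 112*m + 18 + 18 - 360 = 144*l^2 + 324*l + m^2*(8*l - 6) + m*(16*l^2 + 108*l - 90) - 324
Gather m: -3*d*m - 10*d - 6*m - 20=-10*d + m*(-3*d - 6) - 20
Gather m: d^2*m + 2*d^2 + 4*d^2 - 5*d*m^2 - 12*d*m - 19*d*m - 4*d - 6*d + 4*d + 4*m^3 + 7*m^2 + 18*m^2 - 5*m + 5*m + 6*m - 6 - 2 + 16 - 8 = 6*d^2 - 6*d + 4*m^3 + m^2*(25 - 5*d) + m*(d^2 - 31*d + 6)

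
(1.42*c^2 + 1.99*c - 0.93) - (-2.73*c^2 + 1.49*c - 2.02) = 4.15*c^2 + 0.5*c + 1.09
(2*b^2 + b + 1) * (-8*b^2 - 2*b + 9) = -16*b^4 - 12*b^3 + 8*b^2 + 7*b + 9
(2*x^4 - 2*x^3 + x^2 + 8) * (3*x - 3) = 6*x^5 - 12*x^4 + 9*x^3 - 3*x^2 + 24*x - 24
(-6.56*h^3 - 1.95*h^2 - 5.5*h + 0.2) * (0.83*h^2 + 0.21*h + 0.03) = -5.4448*h^5 - 2.9961*h^4 - 5.1713*h^3 - 1.0475*h^2 - 0.123*h + 0.006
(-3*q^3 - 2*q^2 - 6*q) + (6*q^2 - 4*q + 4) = -3*q^3 + 4*q^2 - 10*q + 4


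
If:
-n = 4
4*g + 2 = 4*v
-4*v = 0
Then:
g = -1/2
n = -4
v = 0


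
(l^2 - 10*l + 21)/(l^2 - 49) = (l - 3)/(l + 7)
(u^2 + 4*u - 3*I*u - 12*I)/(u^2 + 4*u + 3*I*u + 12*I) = (u - 3*I)/(u + 3*I)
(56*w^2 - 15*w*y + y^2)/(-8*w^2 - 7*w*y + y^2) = (-7*w + y)/(w + y)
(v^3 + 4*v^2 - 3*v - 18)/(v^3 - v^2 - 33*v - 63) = (v - 2)/(v - 7)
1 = 1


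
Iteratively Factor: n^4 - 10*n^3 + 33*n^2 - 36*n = (n - 3)*(n^3 - 7*n^2 + 12*n) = (n - 3)^2*(n^2 - 4*n) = (n - 4)*(n - 3)^2*(n)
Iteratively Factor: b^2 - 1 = (b + 1)*(b - 1)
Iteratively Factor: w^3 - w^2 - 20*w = (w - 5)*(w^2 + 4*w) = w*(w - 5)*(w + 4)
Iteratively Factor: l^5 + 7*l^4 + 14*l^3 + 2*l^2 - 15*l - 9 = (l + 1)*(l^4 + 6*l^3 + 8*l^2 - 6*l - 9) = (l + 1)^2*(l^3 + 5*l^2 + 3*l - 9) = (l + 1)^2*(l + 3)*(l^2 + 2*l - 3) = (l - 1)*(l + 1)^2*(l + 3)*(l + 3)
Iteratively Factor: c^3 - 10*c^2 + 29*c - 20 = (c - 4)*(c^2 - 6*c + 5) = (c - 4)*(c - 1)*(c - 5)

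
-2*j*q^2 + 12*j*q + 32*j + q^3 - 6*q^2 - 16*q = (-2*j + q)*(q - 8)*(q + 2)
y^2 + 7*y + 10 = (y + 2)*(y + 5)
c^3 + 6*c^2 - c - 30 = (c - 2)*(c + 3)*(c + 5)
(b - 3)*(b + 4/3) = b^2 - 5*b/3 - 4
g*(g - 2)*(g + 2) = g^3 - 4*g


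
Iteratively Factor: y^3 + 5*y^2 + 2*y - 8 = (y + 2)*(y^2 + 3*y - 4) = (y - 1)*(y + 2)*(y + 4)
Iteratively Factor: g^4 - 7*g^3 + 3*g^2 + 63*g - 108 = (g - 3)*(g^3 - 4*g^2 - 9*g + 36) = (g - 3)*(g + 3)*(g^2 - 7*g + 12) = (g - 4)*(g - 3)*(g + 3)*(g - 3)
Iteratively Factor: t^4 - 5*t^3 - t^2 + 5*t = (t + 1)*(t^3 - 6*t^2 + 5*t) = (t - 5)*(t + 1)*(t^2 - t) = (t - 5)*(t - 1)*(t + 1)*(t)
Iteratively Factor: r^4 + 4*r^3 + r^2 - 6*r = (r + 2)*(r^3 + 2*r^2 - 3*r) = (r + 2)*(r + 3)*(r^2 - r) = (r - 1)*(r + 2)*(r + 3)*(r)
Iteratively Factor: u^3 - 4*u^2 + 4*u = (u)*(u^2 - 4*u + 4) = u*(u - 2)*(u - 2)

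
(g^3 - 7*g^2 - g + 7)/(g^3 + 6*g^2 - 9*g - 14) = (g^2 - 8*g + 7)/(g^2 + 5*g - 14)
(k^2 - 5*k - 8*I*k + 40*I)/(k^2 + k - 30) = (k - 8*I)/(k + 6)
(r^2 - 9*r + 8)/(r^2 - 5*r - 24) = (r - 1)/(r + 3)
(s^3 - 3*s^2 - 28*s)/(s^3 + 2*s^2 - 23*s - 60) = s*(s - 7)/(s^2 - 2*s - 15)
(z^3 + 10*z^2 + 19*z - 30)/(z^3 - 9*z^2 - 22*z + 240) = (z^2 + 5*z - 6)/(z^2 - 14*z + 48)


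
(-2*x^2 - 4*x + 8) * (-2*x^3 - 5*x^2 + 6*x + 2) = 4*x^5 + 18*x^4 - 8*x^3 - 68*x^2 + 40*x + 16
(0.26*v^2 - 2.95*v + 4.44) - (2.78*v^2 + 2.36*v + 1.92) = -2.52*v^2 - 5.31*v + 2.52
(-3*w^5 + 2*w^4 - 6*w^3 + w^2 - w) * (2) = -6*w^5 + 4*w^4 - 12*w^3 + 2*w^2 - 2*w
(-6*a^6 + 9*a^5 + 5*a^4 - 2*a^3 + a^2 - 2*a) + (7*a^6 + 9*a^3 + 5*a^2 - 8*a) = a^6 + 9*a^5 + 5*a^4 + 7*a^3 + 6*a^2 - 10*a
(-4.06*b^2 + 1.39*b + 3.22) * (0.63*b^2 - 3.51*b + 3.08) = -2.5578*b^4 + 15.1263*b^3 - 15.3551*b^2 - 7.021*b + 9.9176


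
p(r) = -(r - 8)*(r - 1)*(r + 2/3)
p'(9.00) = -95.00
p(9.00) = -77.33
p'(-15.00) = -927.00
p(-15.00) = 5274.67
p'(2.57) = 21.02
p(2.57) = 27.59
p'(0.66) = 7.69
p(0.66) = -3.31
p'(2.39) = 20.70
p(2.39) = 23.84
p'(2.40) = 20.72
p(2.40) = 24.04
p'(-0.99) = -21.44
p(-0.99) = 5.78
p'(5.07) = 5.39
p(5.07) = 68.41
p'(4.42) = 13.06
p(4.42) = 62.28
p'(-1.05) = -22.81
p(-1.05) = 7.11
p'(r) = -(r - 8)*(r - 1) - (r - 8)*(r + 2/3) - (r - 1)*(r + 2/3)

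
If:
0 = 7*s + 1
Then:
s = -1/7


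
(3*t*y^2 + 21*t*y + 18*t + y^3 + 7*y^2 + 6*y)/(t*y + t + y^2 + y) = (3*t*y + 18*t + y^2 + 6*y)/(t + y)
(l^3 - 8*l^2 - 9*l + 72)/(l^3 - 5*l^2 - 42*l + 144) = (l + 3)/(l + 6)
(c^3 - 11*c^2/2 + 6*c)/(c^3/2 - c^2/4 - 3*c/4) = 2*(c - 4)/(c + 1)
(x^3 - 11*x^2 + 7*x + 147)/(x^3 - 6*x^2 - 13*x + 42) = (x - 7)/(x - 2)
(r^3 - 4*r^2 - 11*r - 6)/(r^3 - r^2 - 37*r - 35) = (r^2 - 5*r - 6)/(r^2 - 2*r - 35)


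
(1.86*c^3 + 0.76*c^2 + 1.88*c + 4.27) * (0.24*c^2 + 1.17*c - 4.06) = 0.4464*c^5 + 2.3586*c^4 - 6.2112*c^3 + 0.1388*c^2 - 2.6369*c - 17.3362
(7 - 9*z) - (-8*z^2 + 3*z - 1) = 8*z^2 - 12*z + 8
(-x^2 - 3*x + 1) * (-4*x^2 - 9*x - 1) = 4*x^4 + 21*x^3 + 24*x^2 - 6*x - 1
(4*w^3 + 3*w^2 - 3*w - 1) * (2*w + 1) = 8*w^4 + 10*w^3 - 3*w^2 - 5*w - 1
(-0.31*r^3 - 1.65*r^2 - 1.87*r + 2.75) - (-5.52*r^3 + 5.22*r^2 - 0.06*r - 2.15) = 5.21*r^3 - 6.87*r^2 - 1.81*r + 4.9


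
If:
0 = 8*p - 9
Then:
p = 9/8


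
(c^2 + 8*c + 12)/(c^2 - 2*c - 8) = (c + 6)/(c - 4)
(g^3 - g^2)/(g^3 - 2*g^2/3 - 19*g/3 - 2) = 3*g^2*(1 - g)/(-3*g^3 + 2*g^2 + 19*g + 6)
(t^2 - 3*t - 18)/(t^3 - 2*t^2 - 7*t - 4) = (-t^2 + 3*t + 18)/(-t^3 + 2*t^2 + 7*t + 4)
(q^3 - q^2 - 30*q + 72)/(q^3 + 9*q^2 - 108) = (q - 4)/(q + 6)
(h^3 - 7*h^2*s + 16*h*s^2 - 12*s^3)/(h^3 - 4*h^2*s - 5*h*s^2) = (-h^3 + 7*h^2*s - 16*h*s^2 + 12*s^3)/(h*(-h^2 + 4*h*s + 5*s^2))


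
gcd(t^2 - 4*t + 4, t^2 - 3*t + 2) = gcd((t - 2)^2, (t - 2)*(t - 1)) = t - 2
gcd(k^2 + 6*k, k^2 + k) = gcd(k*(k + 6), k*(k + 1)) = k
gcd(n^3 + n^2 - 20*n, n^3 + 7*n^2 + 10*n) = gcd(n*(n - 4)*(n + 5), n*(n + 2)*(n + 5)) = n^2 + 5*n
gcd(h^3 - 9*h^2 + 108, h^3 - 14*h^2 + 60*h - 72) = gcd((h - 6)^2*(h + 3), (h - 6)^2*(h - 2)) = h^2 - 12*h + 36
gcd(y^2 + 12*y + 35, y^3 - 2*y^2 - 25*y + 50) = y + 5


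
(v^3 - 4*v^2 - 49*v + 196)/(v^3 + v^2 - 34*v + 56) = (v - 7)/(v - 2)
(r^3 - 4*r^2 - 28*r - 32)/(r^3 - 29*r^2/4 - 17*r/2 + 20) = 4*(r + 2)/(4*r - 5)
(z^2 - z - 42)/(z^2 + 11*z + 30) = (z - 7)/(z + 5)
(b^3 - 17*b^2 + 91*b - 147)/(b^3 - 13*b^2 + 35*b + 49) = (b - 3)/(b + 1)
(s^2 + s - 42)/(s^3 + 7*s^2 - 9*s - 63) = (s - 6)/(s^2 - 9)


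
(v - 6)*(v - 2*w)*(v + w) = v^3 - v^2*w - 6*v^2 - 2*v*w^2 + 6*v*w + 12*w^2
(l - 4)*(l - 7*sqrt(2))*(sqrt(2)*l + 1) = sqrt(2)*l^3 - 13*l^2 - 4*sqrt(2)*l^2 - 7*sqrt(2)*l + 52*l + 28*sqrt(2)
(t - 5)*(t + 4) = t^2 - t - 20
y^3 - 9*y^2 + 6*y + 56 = (y - 7)*(y - 4)*(y + 2)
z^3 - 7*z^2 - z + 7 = (z - 7)*(z - 1)*(z + 1)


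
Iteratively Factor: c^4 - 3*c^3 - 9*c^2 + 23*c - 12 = (c - 1)*(c^3 - 2*c^2 - 11*c + 12) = (c - 1)^2*(c^2 - c - 12) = (c - 4)*(c - 1)^2*(c + 3)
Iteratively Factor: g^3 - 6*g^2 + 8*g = (g - 4)*(g^2 - 2*g) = g*(g - 4)*(g - 2)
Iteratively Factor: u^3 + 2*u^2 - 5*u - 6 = (u + 3)*(u^2 - u - 2) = (u - 2)*(u + 3)*(u + 1)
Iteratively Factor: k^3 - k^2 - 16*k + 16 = (k - 1)*(k^2 - 16) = (k - 1)*(k + 4)*(k - 4)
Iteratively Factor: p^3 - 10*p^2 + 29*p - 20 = (p - 5)*(p^2 - 5*p + 4) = (p - 5)*(p - 4)*(p - 1)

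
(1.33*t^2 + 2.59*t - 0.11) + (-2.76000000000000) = 1.33*t^2 + 2.59*t - 2.87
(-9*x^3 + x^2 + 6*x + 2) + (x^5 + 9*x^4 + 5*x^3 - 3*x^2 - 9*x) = x^5 + 9*x^4 - 4*x^3 - 2*x^2 - 3*x + 2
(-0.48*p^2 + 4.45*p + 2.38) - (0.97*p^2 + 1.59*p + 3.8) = -1.45*p^2 + 2.86*p - 1.42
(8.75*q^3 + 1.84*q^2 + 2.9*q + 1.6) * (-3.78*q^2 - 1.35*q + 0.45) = -33.075*q^5 - 18.7677*q^4 - 9.5085*q^3 - 9.135*q^2 - 0.855*q + 0.72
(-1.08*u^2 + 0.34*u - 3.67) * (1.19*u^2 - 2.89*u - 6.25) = -1.2852*u^4 + 3.5258*u^3 + 1.4001*u^2 + 8.4813*u + 22.9375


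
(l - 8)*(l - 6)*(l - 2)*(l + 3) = l^4 - 13*l^3 + 28*l^2 + 132*l - 288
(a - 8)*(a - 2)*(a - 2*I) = a^3 - 10*a^2 - 2*I*a^2 + 16*a + 20*I*a - 32*I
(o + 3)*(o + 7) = o^2 + 10*o + 21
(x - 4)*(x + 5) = x^2 + x - 20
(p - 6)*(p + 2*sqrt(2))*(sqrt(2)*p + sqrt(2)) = sqrt(2)*p^3 - 5*sqrt(2)*p^2 + 4*p^2 - 20*p - 6*sqrt(2)*p - 24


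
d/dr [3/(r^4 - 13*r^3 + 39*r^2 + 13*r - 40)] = 3*(-4*r^3 + 39*r^2 - 78*r - 13)/(r^4 - 13*r^3 + 39*r^2 + 13*r - 40)^2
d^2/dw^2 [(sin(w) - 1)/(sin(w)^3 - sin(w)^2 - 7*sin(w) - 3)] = (-64*sin(w)^7 + 464*sin(w)^6 - 816*sin(w)^5 - 1368*sin(w)^4 + 2233*sin(w)^2 - 382*sin(w) - 17*sin(3*w)^2 - 477*sin(3*w) + 17*sin(5*w) - 2144)/(16*(sin(w)^3 - sin(w)^2 - 7*sin(w) - 3)^3)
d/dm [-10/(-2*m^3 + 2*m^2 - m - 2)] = 10*(-6*m^2 + 4*m - 1)/(2*m^3 - 2*m^2 + m + 2)^2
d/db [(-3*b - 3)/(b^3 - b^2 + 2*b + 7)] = 3*(-b^3 + b^2 - 2*b + (b + 1)*(3*b^2 - 2*b + 2) - 7)/(b^3 - b^2 + 2*b + 7)^2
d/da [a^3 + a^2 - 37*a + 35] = 3*a^2 + 2*a - 37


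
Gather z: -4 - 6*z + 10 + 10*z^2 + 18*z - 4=10*z^2 + 12*z + 2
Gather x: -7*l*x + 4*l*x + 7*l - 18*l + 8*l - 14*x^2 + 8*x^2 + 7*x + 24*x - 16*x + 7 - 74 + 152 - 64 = -3*l - 6*x^2 + x*(15 - 3*l) + 21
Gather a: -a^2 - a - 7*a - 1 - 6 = -a^2 - 8*a - 7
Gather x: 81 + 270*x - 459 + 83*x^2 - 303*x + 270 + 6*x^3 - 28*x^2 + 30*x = 6*x^3 + 55*x^2 - 3*x - 108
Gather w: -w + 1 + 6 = 7 - w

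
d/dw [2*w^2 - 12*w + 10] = 4*w - 12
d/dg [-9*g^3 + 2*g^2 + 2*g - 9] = -27*g^2 + 4*g + 2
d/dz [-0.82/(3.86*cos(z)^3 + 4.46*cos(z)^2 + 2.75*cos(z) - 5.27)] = (9.4956*sin(z)^2 - 7.3144*cos(z) - 11.7506)*sin(z)/(3.86*cos(z)^3 + 4.46*cos(z)^2 + 2.75*cos(z) - 5.27)^2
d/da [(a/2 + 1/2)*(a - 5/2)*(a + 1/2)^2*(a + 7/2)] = 5*a^4/2 + 6*a^3 - 33*a^2/4 - 16*a - 171/32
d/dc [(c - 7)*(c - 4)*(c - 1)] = 3*c^2 - 24*c + 39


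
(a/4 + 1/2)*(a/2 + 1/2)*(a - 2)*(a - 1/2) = a^4/8 + a^3/16 - 9*a^2/16 - a/4 + 1/4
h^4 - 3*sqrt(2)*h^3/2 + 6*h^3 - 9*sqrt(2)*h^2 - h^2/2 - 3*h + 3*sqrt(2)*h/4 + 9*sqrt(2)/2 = (h + 6)*(h - 3*sqrt(2)/2)*(h - sqrt(2)/2)*(h + sqrt(2)/2)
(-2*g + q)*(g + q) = -2*g^2 - g*q + q^2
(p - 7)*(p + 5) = p^2 - 2*p - 35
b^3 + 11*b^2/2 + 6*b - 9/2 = (b - 1/2)*(b + 3)^2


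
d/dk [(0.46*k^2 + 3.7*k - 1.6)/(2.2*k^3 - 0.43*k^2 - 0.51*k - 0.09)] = (-1.012*k^4 - 16.28*k^3 + 11.9164*k^2 - 1.4588*k - 1.149)/(4.84*k^6 - 1.892*k^5 - 2.0591*k^4 + 0.0426*k^3 + 0.3375*k^2 + 0.0918*k + 0.0081)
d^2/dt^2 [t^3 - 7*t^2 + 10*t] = 6*t - 14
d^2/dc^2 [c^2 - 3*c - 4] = 2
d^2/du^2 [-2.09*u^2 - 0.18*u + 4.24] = -4.18000000000000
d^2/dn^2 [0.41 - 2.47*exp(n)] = -2.47*exp(n)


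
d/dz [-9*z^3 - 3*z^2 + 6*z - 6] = -27*z^2 - 6*z + 6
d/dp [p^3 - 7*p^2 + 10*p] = 3*p^2 - 14*p + 10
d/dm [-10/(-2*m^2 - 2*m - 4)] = 5*(-2*m - 1)/(m^2 + m + 2)^2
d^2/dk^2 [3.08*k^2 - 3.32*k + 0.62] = 6.16000000000000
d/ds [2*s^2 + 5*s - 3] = 4*s + 5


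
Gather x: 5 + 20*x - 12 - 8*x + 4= 12*x - 3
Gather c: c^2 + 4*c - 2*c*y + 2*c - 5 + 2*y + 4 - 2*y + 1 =c^2 + c*(6 - 2*y)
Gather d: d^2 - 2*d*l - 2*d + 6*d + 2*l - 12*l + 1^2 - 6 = d^2 + d*(4 - 2*l) - 10*l - 5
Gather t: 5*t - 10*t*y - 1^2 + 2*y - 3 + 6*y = t*(5 - 10*y) + 8*y - 4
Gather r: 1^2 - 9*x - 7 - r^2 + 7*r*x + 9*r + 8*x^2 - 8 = -r^2 + r*(7*x + 9) + 8*x^2 - 9*x - 14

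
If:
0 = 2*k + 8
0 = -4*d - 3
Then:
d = -3/4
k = -4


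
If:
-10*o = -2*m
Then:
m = 5*o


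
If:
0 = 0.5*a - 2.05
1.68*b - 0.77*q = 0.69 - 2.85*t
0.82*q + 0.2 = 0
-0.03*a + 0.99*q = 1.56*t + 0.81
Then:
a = 4.10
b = 1.58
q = -0.24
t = -0.75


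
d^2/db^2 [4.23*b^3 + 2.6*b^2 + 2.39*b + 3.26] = 25.38*b + 5.2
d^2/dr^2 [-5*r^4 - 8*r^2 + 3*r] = -60*r^2 - 16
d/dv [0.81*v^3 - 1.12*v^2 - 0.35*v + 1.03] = 2.43*v^2 - 2.24*v - 0.35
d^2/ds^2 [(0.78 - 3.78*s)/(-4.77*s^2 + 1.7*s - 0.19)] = ((20.2932 - 108.1836*s)*(4.77*s^2 - 1.7*s + 0.19) + (3.78*s - 0.78)*(9.54*s - 1.7)*(19.08*s - 3.4))/(4.77*s^2 - 1.7*s + 0.19)^3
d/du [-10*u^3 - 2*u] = -30*u^2 - 2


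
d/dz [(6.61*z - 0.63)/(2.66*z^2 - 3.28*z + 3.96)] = (-17.5826*z^2 + 3.3516*z + 24.1092)/(7.0756*z^4 - 17.4496*z^3 + 31.8256*z^2 - 25.9776*z + 15.6816)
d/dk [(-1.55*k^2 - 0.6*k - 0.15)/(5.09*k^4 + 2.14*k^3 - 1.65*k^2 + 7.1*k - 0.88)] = (15.779*k^5 + 12.479*k^4 + 5.622*k^3 - 11.032*k^2 + 2.233*k + 1.593)/(25.9081*k^8 + 21.7852*k^7 - 12.2174*k^6 + 65.216*k^5 + 24.1521*k^4 - 27.1964*k^3 + 53.314*k^2 - 12.496*k + 0.7744)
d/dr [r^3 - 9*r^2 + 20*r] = 3*r^2 - 18*r + 20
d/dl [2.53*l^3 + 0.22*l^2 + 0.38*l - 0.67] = 7.59*l^2 + 0.44*l + 0.38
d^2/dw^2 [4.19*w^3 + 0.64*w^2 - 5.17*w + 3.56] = 25.14*w + 1.28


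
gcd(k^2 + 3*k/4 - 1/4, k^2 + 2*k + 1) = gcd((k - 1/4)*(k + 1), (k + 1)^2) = k + 1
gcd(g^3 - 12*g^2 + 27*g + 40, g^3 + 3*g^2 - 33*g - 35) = g^2 - 4*g - 5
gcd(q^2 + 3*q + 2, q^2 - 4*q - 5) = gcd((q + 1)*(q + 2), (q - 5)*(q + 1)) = q + 1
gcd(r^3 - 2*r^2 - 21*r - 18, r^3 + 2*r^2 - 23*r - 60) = r + 3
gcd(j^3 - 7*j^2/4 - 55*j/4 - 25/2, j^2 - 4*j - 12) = j + 2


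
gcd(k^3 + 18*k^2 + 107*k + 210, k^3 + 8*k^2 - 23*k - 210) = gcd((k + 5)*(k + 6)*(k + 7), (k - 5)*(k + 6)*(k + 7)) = k^2 + 13*k + 42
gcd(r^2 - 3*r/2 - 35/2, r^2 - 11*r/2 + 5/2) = r - 5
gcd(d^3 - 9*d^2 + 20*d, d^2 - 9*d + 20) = d^2 - 9*d + 20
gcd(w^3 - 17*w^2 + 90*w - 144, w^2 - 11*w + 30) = w - 6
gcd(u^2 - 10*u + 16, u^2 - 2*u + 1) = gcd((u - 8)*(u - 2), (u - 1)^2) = 1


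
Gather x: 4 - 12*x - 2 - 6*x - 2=-18*x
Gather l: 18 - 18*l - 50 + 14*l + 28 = -4*l - 4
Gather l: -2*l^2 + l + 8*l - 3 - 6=-2*l^2 + 9*l - 9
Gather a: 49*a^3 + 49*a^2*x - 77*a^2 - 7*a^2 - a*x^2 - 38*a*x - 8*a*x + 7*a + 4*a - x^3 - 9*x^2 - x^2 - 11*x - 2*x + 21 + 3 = 49*a^3 + a^2*(49*x - 84) + a*(-x^2 - 46*x + 11) - x^3 - 10*x^2 - 13*x + 24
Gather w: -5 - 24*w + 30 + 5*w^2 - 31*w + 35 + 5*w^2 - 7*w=10*w^2 - 62*w + 60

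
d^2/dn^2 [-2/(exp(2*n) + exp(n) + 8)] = 2*(-2*(2*exp(n) + 1)^2*exp(n) + (4*exp(n) + 1)*(exp(2*n) + exp(n) + 8))*exp(n)/(exp(2*n) + exp(n) + 8)^3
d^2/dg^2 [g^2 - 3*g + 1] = 2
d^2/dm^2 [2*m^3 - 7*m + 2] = 12*m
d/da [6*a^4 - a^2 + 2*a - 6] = 24*a^3 - 2*a + 2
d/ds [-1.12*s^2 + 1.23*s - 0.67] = 1.23 - 2.24*s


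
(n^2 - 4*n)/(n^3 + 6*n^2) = (n - 4)/(n*(n + 6))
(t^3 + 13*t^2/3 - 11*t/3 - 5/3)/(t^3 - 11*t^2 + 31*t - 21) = (3*t^2 + 16*t + 5)/(3*(t^2 - 10*t + 21))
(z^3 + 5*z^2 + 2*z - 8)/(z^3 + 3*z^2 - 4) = (z + 4)/(z + 2)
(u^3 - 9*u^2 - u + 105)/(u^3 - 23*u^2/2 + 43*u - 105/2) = 2*(u^2 - 4*u - 21)/(2*u^2 - 13*u + 21)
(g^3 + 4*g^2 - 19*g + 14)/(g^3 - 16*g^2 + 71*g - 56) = (g^2 + 5*g - 14)/(g^2 - 15*g + 56)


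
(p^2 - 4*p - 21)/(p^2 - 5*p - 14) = (p + 3)/(p + 2)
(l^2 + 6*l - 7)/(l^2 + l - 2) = (l + 7)/(l + 2)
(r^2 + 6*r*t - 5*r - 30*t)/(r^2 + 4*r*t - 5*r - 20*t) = (r + 6*t)/(r + 4*t)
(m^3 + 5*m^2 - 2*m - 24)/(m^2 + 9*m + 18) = (m^2 + 2*m - 8)/(m + 6)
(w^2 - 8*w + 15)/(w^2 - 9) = (w - 5)/(w + 3)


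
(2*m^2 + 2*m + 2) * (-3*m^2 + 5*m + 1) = -6*m^4 + 4*m^3 + 6*m^2 + 12*m + 2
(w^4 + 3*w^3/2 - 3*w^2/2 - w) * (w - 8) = w^5 - 13*w^4/2 - 27*w^3/2 + 11*w^2 + 8*w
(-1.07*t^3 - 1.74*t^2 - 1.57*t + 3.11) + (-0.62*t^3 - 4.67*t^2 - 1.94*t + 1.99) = -1.69*t^3 - 6.41*t^2 - 3.51*t + 5.1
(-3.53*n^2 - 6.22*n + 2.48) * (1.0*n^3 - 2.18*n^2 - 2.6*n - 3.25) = -3.53*n^5 + 1.4754*n^4 + 25.2176*n^3 + 22.2381*n^2 + 13.767*n - 8.06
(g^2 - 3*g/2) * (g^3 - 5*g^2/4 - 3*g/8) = g^5 - 11*g^4/4 + 3*g^3/2 + 9*g^2/16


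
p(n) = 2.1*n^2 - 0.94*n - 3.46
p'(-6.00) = -26.14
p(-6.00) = 77.78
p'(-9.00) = -38.74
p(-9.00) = 175.10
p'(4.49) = 17.92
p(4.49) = 34.66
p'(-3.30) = -14.80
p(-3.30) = 22.51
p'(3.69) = 14.56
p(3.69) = 21.67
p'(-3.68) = -16.40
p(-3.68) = 28.44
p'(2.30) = 8.72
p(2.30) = 5.49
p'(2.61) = 10.02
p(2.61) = 8.39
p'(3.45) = 13.55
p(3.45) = 18.29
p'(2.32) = 8.80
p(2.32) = 5.66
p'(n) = 4.2*n - 0.94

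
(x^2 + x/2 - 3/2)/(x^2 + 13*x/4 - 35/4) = 2*(2*x^2 + x - 3)/(4*x^2 + 13*x - 35)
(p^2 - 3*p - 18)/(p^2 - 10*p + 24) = (p + 3)/(p - 4)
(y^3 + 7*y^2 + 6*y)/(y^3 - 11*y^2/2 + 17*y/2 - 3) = 2*y*(y^2 + 7*y + 6)/(2*y^3 - 11*y^2 + 17*y - 6)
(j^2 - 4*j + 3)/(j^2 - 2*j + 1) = (j - 3)/(j - 1)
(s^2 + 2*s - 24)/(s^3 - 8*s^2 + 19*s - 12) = (s + 6)/(s^2 - 4*s + 3)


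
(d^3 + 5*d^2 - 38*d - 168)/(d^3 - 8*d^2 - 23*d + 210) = (d^2 + 11*d + 28)/(d^2 - 2*d - 35)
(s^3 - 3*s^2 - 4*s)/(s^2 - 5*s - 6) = s*(s - 4)/(s - 6)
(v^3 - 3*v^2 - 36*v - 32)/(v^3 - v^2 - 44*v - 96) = (v + 1)/(v + 3)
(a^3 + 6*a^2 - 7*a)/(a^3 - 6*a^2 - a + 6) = a*(a + 7)/(a^2 - 5*a - 6)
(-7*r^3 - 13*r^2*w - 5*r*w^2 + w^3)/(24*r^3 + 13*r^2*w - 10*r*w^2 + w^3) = (-7*r^2 - 6*r*w + w^2)/(24*r^2 - 11*r*w + w^2)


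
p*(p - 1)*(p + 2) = p^3 + p^2 - 2*p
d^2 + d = d*(d + 1)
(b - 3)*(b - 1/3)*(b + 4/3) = b^3 - 2*b^2 - 31*b/9 + 4/3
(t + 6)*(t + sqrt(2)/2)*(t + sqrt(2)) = t^3 + 3*sqrt(2)*t^2/2 + 6*t^2 + t + 9*sqrt(2)*t + 6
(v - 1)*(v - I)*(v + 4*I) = v^3 - v^2 + 3*I*v^2 + 4*v - 3*I*v - 4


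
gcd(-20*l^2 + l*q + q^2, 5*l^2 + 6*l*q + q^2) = 5*l + q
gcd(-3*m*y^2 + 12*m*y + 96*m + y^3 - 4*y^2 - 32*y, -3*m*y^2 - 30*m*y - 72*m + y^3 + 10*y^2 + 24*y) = -3*m*y - 12*m + y^2 + 4*y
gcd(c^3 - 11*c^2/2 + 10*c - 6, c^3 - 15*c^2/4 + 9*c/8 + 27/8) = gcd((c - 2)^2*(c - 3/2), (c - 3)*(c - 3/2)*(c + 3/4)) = c - 3/2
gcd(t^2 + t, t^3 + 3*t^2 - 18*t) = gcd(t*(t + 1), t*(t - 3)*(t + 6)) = t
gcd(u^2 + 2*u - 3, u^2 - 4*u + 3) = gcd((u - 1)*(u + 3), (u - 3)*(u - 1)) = u - 1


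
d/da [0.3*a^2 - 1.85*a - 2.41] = 0.6*a - 1.85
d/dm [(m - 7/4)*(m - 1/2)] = 2*m - 9/4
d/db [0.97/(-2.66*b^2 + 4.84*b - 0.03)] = (5.1604*b - 4.6948)/(2.66*b^2 - 4.84*b + 0.03)^2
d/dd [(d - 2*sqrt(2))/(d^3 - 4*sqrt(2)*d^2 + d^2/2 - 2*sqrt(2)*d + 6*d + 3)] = 2*(2*d^3 - 8*sqrt(2)*d^2 + d^2 - 4*sqrt(2)*d + 12*d - 2*(d - 2*sqrt(2))*(3*d^2 - 8*sqrt(2)*d + d - 2*sqrt(2) + 6) + 6)/(2*d^3 - 8*sqrt(2)*d^2 + d^2 - 4*sqrt(2)*d + 12*d + 6)^2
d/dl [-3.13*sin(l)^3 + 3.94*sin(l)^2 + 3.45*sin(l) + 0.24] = (-9.39*sin(l)^2 + 7.88*sin(l) + 3.45)*cos(l)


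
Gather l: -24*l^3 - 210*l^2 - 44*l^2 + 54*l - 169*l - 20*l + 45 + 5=-24*l^3 - 254*l^2 - 135*l + 50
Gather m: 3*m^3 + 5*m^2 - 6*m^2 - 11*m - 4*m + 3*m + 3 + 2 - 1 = 3*m^3 - m^2 - 12*m + 4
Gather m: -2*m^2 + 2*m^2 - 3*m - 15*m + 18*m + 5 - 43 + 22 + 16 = 0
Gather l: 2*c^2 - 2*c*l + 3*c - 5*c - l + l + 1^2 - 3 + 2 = 2*c^2 - 2*c*l - 2*c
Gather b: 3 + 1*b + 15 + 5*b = 6*b + 18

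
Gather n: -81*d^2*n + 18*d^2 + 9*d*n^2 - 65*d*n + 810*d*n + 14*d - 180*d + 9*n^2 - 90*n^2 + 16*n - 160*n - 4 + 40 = 18*d^2 - 166*d + n^2*(9*d - 81) + n*(-81*d^2 + 745*d - 144) + 36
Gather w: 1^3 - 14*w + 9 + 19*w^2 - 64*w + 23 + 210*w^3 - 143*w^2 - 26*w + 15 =210*w^3 - 124*w^2 - 104*w + 48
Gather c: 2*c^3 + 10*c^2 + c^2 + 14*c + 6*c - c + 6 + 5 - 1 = 2*c^3 + 11*c^2 + 19*c + 10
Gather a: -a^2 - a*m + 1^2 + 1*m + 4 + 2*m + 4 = -a^2 - a*m + 3*m + 9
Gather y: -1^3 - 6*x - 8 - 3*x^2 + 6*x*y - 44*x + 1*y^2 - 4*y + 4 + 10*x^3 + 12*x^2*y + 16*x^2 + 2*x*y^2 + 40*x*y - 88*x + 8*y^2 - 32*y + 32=10*x^3 + 13*x^2 - 138*x + y^2*(2*x + 9) + y*(12*x^2 + 46*x - 36) + 27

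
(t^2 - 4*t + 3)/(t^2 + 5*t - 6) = (t - 3)/(t + 6)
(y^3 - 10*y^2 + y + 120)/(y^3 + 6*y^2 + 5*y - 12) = (y^2 - 13*y + 40)/(y^2 + 3*y - 4)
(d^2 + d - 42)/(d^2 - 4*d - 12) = (d + 7)/(d + 2)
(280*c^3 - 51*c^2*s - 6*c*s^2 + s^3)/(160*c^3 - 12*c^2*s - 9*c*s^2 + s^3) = (7*c + s)/(4*c + s)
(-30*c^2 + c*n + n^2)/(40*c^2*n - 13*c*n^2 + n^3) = (-6*c - n)/(n*(8*c - n))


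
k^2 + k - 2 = (k - 1)*(k + 2)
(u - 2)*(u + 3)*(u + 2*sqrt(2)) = u^3 + u^2 + 2*sqrt(2)*u^2 - 6*u + 2*sqrt(2)*u - 12*sqrt(2)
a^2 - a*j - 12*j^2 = (a - 4*j)*(a + 3*j)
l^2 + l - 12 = (l - 3)*(l + 4)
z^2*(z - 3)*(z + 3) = z^4 - 9*z^2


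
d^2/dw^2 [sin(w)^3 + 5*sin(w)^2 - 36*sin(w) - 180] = -9*sin(w)^3 - 20*sin(w)^2 + 42*sin(w) + 10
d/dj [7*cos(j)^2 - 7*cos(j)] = 7*sin(j) - 7*sin(2*j)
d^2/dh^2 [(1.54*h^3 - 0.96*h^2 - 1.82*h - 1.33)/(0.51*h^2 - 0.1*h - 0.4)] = (-8.88178419700125e-16*h^5 - 0.385564*h^3 - 2.881038*h^2 - 0.3423*h - 0.73084)/(0.132651*h^6 - 0.07803*h^5 - 0.29682*h^4 + 0.1214*h^3 + 0.2328*h^2 - 0.048*h - 0.064)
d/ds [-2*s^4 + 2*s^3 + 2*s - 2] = -8*s^3 + 6*s^2 + 2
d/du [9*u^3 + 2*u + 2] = 27*u^2 + 2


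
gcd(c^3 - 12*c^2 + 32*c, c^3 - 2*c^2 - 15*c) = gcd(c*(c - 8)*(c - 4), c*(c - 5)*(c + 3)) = c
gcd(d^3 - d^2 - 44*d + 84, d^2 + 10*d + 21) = d + 7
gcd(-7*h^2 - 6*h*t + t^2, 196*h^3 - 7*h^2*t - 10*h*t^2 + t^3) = -7*h + t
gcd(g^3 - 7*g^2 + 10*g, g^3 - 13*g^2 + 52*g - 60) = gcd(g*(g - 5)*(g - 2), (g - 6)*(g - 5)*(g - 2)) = g^2 - 7*g + 10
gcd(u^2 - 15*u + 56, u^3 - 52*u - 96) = u - 8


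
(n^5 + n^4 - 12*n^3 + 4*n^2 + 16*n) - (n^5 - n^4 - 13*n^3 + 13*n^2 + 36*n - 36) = 2*n^4 + n^3 - 9*n^2 - 20*n + 36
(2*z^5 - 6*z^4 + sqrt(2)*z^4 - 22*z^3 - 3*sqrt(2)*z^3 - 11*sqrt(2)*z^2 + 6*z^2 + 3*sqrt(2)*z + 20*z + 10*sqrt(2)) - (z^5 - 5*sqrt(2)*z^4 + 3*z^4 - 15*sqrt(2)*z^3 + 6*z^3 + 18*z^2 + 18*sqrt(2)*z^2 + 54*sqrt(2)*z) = z^5 - 9*z^4 + 6*sqrt(2)*z^4 - 28*z^3 + 12*sqrt(2)*z^3 - 29*sqrt(2)*z^2 - 12*z^2 - 51*sqrt(2)*z + 20*z + 10*sqrt(2)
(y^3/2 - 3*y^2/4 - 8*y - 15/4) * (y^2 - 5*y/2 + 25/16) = y^5/2 - 2*y^4 - 171*y^3/32 + 965*y^2/64 - 25*y/8 - 375/64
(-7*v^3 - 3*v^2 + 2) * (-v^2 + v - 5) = 7*v^5 - 4*v^4 + 32*v^3 + 13*v^2 + 2*v - 10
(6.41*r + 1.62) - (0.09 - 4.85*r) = 11.26*r + 1.53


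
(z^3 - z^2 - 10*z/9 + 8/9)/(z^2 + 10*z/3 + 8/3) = (9*z^3 - 9*z^2 - 10*z + 8)/(3*(3*z^2 + 10*z + 8))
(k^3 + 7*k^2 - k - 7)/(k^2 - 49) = (k^2 - 1)/(k - 7)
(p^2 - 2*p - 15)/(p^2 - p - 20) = (p + 3)/(p + 4)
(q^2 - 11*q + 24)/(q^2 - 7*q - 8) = (q - 3)/(q + 1)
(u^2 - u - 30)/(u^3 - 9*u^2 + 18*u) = (u + 5)/(u*(u - 3))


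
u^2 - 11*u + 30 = (u - 6)*(u - 5)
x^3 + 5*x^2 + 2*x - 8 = (x - 1)*(x + 2)*(x + 4)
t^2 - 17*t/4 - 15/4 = (t - 5)*(t + 3/4)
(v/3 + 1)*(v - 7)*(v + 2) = v^3/3 - 2*v^2/3 - 29*v/3 - 14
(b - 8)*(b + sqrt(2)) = b^2 - 8*b + sqrt(2)*b - 8*sqrt(2)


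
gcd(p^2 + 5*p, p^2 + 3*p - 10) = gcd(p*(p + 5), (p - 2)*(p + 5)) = p + 5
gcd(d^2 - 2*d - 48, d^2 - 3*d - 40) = d - 8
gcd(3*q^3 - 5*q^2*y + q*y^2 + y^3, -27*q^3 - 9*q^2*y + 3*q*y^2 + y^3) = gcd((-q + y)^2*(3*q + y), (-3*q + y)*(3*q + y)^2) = 3*q + y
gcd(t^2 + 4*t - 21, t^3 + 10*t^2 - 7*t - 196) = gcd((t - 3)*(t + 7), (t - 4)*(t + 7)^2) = t + 7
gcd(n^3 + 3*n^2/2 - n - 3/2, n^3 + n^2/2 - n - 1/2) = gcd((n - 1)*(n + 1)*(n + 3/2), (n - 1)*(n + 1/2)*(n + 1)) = n^2 - 1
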